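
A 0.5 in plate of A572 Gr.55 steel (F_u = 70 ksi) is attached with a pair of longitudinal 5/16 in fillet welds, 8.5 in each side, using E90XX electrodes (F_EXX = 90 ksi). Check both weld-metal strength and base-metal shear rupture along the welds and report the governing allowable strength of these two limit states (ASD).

t_e = 0.707 × 0.3125 = 0.2209 in; L = 17 in.
Weld metal: R_n/Ω = (1/2.0) × 0.6 × 90 × 0.2209 × 17 = 101.4 kip.
Base metal (shear rupture): R_n/Ω = (1/2.0) × 0.6 × 70 × 0.5 × 17 = 178.5 kip.
Governing: weld metal.

R_n/Ω ≈ 101 kip (weld metal governs)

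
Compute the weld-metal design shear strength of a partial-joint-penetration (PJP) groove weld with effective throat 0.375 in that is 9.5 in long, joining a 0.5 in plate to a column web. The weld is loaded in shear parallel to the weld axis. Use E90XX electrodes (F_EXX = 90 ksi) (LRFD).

φR_n ≈ 144 kip

Effective throat (given) t_e = 0.375 in.
A_we = 0.375 × 9.5 = 3.562 in².
F_nw = 0.6 F_EXX = 54 ksi.
φR_n = 0.75 × 54 × 3.562 = 144.3 kip.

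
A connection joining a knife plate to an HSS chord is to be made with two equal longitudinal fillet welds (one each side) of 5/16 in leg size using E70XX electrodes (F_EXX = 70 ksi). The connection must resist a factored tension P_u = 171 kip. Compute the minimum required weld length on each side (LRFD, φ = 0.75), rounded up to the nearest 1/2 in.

L = 12.5 in on each side

Throat t_e = 0.707 × 0.3125 = 0.2209 in.
φr_n = 0.75 × 0.6 × 70 × 0.2209 = 6.96 kip/in.
L_req = P_u / φr_n = 171 / 6.96 = 24.57 in total.
Per side: 24.57 / 2 = 12.29 in.
Round up → use L = 12.5 in on each side.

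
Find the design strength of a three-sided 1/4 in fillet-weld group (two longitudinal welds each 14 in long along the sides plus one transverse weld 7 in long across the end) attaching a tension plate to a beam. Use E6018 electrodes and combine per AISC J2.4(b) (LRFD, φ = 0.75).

φR_n ≈ 167 kip

E60XX → F_EXX = 60 ksi.
t_e = 0.707 × 0.25 = 0.1767 in.
R_nwl = 0.6 × 60 × 0.1767 × 28 = 178.2 kip (longitudinal, 2 welds).
R_nwt = 0.6 × 60 × 0.1767 × 7 = 44.54 kip (transverse, base value).
(i) R_nwl + R_nwt = 222.7 kip; (ii) 0.85 R_nwl + 1.5 R_nwt = 218.3 kip.
R_n = max = 222.7 kip [governs: (i)]; φR_n = 167 kip.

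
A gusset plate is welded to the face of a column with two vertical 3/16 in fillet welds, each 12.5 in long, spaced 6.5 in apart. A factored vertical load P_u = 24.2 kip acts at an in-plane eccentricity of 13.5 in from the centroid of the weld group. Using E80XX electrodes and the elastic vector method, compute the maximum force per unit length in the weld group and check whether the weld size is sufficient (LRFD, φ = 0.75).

E80XX → F_EXX = 80 ksi.
Total weld length L_w = 25 in. Treat welds as unit-width lines.
Polar moment about centroid: J = 2[d³/12 + d(b/2)²] = 2[12.5³/12 + 12.5×3.25²] = 589.6 in³.
Direct shear f_v = P/L_w = 24.2 / 25 = 0.968 kip/in (vertical).
Torsion M = P·e = 24.2 × 13.5 = 326.7 kip·in.
Critical point at (x, y) = (3.25, 6.25) from centroid. f_tx = M·y/J = 3.463 kip/in; f_ty = M·x/J = 1.801 kip/in.
Resultant f_max = √[f_tx² + (f_v + f_ty)²] = √[3.463² + (0.968 + 1.801)²] = 4.434 kip/in.
Capacity per unit length: φr_n = 0.75 × 0.6 × 80 × (0.707 × 0.1875) = 4.772 kip/in.
4.434 ≤ 4.772 → adequate.

f_max ≈ 4.43 kip/in; adequate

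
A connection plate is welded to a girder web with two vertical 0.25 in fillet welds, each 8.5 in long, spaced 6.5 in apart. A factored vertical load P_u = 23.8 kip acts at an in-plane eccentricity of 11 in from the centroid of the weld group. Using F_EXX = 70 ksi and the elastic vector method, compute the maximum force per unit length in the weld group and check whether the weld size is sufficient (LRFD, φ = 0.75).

Total weld length L_w = 17 in. Treat welds as unit-width lines.
Polar moment about centroid: J = 2[d³/12 + d(b/2)²] = 2[8.5³/12 + 8.5×3.25²] = 281.9 in³.
Direct shear f_v = P/L_w = 23.8 / 17 = 1.4 kip/in (vertical).
Torsion M = P·e = 23.8 × 11 = 261.8 kip·in.
Critical point at (x, y) = (3.25, 4.25) from centroid. f_tx = M·y/J = 3.947 kip/in; f_ty = M·x/J = 3.018 kip/in.
Resultant f_max = √[f_tx² + (f_v + f_ty)²] = √[3.947² + (1.4 + 3.018)²] = 5.924 kip/in.
Capacity per unit length: φr_n = 0.75 × 0.6 × 70 × (0.707 × 0.25) = 5.568 kip/in.
5.924 > 5.568 → NOT adequate.

f_max ≈ 5.92 kip/in; NOT adequate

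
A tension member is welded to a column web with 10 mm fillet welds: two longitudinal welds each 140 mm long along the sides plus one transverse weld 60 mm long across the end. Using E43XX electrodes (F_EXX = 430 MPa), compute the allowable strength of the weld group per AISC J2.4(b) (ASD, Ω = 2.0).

R_n/Ω ≈ 310 kN

t_e = 0.707 × 10 = 7.07 mm.
R_nwl = 0.6 × 430 × 7.07 × 280 × 10⁻³ = 510.7 kN (longitudinal, 2 welds).
R_nwt = 0.6 × 430 × 7.07 × 60 × 10⁻³ = 109.4 kN (transverse, base value).
(i) R_nwl + R_nwt = 620.2 kN; (ii) 0.85 R_nwl + 1.5 R_nwt = 598.3 kN.
R_n = max = 620.2 kN [governs: (i)]; R_n/Ω = 310.1 kN.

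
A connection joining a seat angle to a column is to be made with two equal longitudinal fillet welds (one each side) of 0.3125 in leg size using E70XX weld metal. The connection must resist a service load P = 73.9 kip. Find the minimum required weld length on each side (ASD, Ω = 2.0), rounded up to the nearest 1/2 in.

L = 8 in on each side

E70XX → F_EXX = 70 ksi.
Throat t_e = 0.707 × 0.3125 = 0.2209 in.
r_n/Ω = (0.6 × 70 × 0.2209) / 2.0 = 4.64 kip/in.
L_req = P / (r_n/Ω) = 73.9 / 4.64 = 15.93 in total.
Per side: 15.93 / 2 = 7.964 in.
Round up → use L = 8 in on each side.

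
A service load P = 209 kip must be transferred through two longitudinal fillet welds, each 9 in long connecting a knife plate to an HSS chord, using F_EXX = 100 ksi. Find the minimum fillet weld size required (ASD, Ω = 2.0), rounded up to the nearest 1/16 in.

w = 9/16 in

Total weld length L = 18 in.
Required throat t_e = P × Ω / (0.6 F_EXX × L) = 209 × 2.0 / (0.6 × 100 × 18) = 0.387 in.
Required leg w = t_e / 0.707 = 0.5474 in → use 9/16 in.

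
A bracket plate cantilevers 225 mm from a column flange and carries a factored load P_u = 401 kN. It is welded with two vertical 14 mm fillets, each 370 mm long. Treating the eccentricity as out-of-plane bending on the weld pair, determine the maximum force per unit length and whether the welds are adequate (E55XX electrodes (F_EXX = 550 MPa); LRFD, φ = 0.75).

f_max ≈ 2050 N/mm; adequate

L_w = 2 × 370 = 740 mm; section modulus (unit throat) S = 2 × L²/6 = 45630 mm².
Direct shear f_v = P/L_w = 401×10³/740 = 541.9 N/mm.
Moment M = P × e = 401×10³ × 225 = 90225000 N·mm; bending f_b = M/S = 1977 N/mm.
f_max = √(f_v² + f_b²) = √(541.9² + 1977²) = 2050 N/mm.
φr_n = 0.75 × 0.6 × 550 × (0.707 × 14) = 2450 N/mm → adequate.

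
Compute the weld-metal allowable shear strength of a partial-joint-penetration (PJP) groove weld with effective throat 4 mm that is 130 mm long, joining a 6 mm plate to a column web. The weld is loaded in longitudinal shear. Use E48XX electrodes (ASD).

R_n/Ω ≈ 74.9 kN

E48XX → F_EXX = 480 MPa.
Effective throat (given) t_e = 4 mm.
A_we = 4 × 130 = 520 mm².
F_nw = 0.6 F_EXX = 288 MPa.
R_n/Ω = (288 × 520) / 2.0 × 10⁻³ = 74.88 kN.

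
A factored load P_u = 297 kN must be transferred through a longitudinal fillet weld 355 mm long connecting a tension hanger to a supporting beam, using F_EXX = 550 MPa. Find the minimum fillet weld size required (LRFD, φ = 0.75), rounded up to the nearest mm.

w = 5 mm

Total weld length L = 355 mm.
Required throat t_e = P_u / (φ × 0.6 F_EXX × L) = 297 / (0.75 × 0.6 × 550 × 355 × 10⁻³) = 3.38 mm.
Required leg w = t_e / 0.707 = 4.781 mm → use 5 mm.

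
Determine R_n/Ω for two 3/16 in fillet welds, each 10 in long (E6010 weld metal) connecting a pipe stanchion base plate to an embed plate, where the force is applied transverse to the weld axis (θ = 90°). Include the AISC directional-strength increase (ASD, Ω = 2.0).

R_n/Ω ≈ 71.6 kip

E60XX → F_EXX = 60 ksi.
t_e = 0.707 × 0.1875 = 0.1326 in; A_we = 0.1326 × 20 = 2.651 in².
Directional factor: 1.0 + 0.5 sin^1.5(90°) = 1.5.
F_nw = 0.6 × 60 × 1.5 = 54 ksi.
R_n/Ω = (54 × 2.651) / 2.0 = 71.58 kip.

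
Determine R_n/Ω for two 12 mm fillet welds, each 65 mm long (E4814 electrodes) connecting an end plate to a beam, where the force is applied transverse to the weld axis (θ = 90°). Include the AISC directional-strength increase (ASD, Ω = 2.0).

E48XX → F_EXX = 480 MPa.
t_e = 0.707 × 12 = 8.484 mm; A_we = 8.484 × 130 = 1103 mm².
Directional factor: 1.0 + 0.5 sin^1.5(90°) = 1.5.
F_nw = 0.6 × 480 × 1.5 = 432 MPa.
R_n/Ω = (432 × 1103) / 2.0 × 10⁻³ = 238.2 kN.

R_n/Ω ≈ 238 kN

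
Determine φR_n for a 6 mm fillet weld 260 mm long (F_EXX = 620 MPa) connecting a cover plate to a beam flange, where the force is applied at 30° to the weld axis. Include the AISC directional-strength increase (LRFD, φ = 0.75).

t_e = 0.707 × 6 = 4.242 mm; A_we = 4.242 × 260 = 1103 mm².
Directional factor: 1.0 + 0.5 sin^1.5(30°) = 1.177.
F_nw = 0.6 × 620 × 1.177 = 437.8 MPa.
φR_n = 0.75 × 437.8 × 1103 × 10⁻³ = 362.1 kN.

φR_n ≈ 362 kN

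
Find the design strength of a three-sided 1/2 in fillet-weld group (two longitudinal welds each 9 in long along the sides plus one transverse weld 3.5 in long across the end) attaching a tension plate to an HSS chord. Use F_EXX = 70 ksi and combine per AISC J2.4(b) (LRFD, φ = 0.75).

φR_n ≈ 239 kip

t_e = 0.707 × 0.5 = 0.3535 in.
R_nwl = 0.6 × 70 × 0.3535 × 18 = 267.2 kip (longitudinal, 2 welds).
R_nwt = 0.6 × 70 × 0.3535 × 3.5 = 51.96 kip (transverse, base value).
(i) R_nwl + R_nwt = 319.2 kip; (ii) 0.85 R_nwl + 1.5 R_nwt = 305.1 kip.
R_n = max = 319.2 kip [governs: (i)]; φR_n = 239.4 kip.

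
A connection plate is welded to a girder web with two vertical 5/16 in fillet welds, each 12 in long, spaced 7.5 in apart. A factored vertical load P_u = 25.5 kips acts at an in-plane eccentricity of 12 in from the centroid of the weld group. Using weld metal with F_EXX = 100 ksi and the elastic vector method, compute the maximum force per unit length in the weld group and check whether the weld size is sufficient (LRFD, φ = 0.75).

Total weld length L_w = 24 in. Treat welds as unit-width lines.
Polar moment about centroid: J = 2[d³/12 + d(b/2)²] = 2[12³/12 + 12×3.75²] = 625.5 in³.
Direct shear f_v = P/L_w = 25.5 / 24 = 1.062 kip/in (vertical).
Torsion M = P·e = 25.5 × 12 = 306 kip·in.
Critical point at (x, y) = (3.75, 6) from centroid. f_tx = M·y/J = 2.935 kip/in; f_ty = M·x/J = 1.835 kip/in.
Resultant f_max = √[f_tx² + (f_v + f_ty)²] = √[2.935² + (1.062 + 1.835)²] = 4.124 kip/in.
Capacity per unit length: φr_n = 0.75 × 0.6 × 100 × (0.707 × 0.3125) = 9.942 kip/in.
4.124 ≤ 9.942 → adequate.

f_max ≈ 4.12 kip/in; adequate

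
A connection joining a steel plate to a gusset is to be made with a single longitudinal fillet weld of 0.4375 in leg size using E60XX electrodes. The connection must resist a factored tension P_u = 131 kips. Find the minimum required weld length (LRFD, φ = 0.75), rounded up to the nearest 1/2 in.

E60XX → F_EXX = 60 ksi.
Throat t_e = 0.707 × 0.4375 = 0.3093 in.
φr_n = 0.75 × 0.6 × 60 × 0.3093 = 8.351 kips/in.
L_req = P_u / φr_n = 131 / 8.351 = 15.69 in total.
Round up → use L = 16 in.

L = 16 in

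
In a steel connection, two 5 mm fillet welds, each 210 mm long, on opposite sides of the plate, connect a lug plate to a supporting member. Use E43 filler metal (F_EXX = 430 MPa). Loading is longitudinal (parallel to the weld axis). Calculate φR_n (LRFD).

Effective throat t_e = 0.707 × 5 = 3.535 mm.
Total length L = 420 mm; A_we = 3.535 × 420 = 1485 mm².
F_nw = 0.6 F_EXX = 0.6 × 430 = 258 MPa.
φR_n = 0.75 × 258 × 1485 × 10⁻³ = 287.3 kN.

φR_n ≈ 287 kN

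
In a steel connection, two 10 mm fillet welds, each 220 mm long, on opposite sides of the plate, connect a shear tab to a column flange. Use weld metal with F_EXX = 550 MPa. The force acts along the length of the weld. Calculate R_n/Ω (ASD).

Effective throat t_e = 0.707 × 10 = 7.07 mm.
Total length L = 440 mm; A_we = 7.07 × 440 = 3111 mm².
F_nw = 0.6 F_EXX = 0.6 × 550 = 330 MPa.
R_n = 330 × 3111 × 10⁻³ = 1027 kN; R_n/Ω = 1027/2.0 = 513.3 kN.

R_n/Ω ≈ 513 kN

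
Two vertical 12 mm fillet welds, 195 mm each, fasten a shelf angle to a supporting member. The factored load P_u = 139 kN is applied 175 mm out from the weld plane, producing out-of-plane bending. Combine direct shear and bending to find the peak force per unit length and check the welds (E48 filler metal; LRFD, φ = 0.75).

f_max ≈ 1950 N/mm; NOT adequate

E48XX → F_EXX = 480 MPa.
L_w = 2 × 195 = 390 mm; section modulus (unit throat) S = 2 × L²/6 = 12680 mm².
Direct shear f_v = P/L_w = 139×10³/390 = 356.4 N/mm.
Moment M = P × e = 139×10³ × 175 = 24325000 N·mm; bending f_b = M/S = 1919 N/mm.
f_max = √(f_v² + f_b²) = √(356.4² + 1919²) = 1952 N/mm.
φr_n = 0.75 × 0.6 × 480 × (0.707 × 12) = 1833 N/mm → NOT adequate.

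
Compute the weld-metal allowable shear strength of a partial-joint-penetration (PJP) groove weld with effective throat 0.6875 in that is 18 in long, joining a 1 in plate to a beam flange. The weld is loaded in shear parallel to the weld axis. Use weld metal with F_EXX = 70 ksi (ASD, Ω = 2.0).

Effective throat (given) t_e = 0.6875 in.
A_we = 0.6875 × 18 = 12.38 in².
F_nw = 0.6 F_EXX = 42 ksi.
R_n/Ω = (42 × 12.38) / 2.0 = 259.9 kips.

R_n/Ω ≈ 260 kips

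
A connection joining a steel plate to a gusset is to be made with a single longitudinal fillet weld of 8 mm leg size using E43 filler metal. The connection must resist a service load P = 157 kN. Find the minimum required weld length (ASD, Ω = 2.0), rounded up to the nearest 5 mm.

L = 220 mm

E43XX → F_EXX = 430 MPa.
Throat t_e = 0.707 × 8 = 5.656 mm.
r_n/Ω = (0.6 × 430 × 5.656) / 2.0 = 729.6 N/mm = 0.7296 kN/mm.
L_req = P / (r_n/Ω) = 157 / 0.7296 = 215.2 mm total.
Round up → use L = 220 mm.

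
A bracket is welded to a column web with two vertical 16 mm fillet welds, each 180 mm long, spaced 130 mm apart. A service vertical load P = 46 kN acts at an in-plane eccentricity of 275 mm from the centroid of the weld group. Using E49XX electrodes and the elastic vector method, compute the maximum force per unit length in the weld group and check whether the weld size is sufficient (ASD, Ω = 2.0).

E49XX → F_EXX = 490 MPa.
Total weld length L_w = 360 mm. Treat welds as unit-width lines.
Polar moment about centroid: J = 2[d³/12 + d(b/2)²] = 2[180³/12 + 180×65²] = 2493000 mm³.
Direct shear f_v = P/L_w = 46×10³ / 360 = 127.8 N/mm (vertical).
Torsion M = P·e = 46×10³ × 275 = 12650000 N·mm.
Critical point at (x, y) = (65, 90) from centroid. f_tx = M·y/J = 456.7 N/mm; f_ty = M·x/J = 329.8 N/mm.
Resultant f_max = √[f_tx² + (f_v + f_ty)²] = √[456.7² + (127.8 + 329.8)²] = 646.5 N/mm.
Capacity per unit length: r_n/Ω = (1/2.0) × 0.6 × 490 × (0.707 × 16) = 1663 N/mm.
646.5 ≤ 1663 → adequate.

f_max ≈ 646 N/mm; adequate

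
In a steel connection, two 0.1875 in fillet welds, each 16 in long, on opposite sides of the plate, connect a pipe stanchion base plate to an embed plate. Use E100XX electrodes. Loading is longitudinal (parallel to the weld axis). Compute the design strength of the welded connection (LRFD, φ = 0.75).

E100XX → F_EXX = 100 ksi.
Effective throat t_e = 0.707 × 0.1875 = 0.1326 in.
Total length L = 32 in; A_we = 0.1326 × 32 = 4.242 in².
F_nw = 0.6 F_EXX = 0.6 × 100 = 60 ksi.
φR_n = 0.75 × 60 × 4.242 = 190.9 kips.

φR_n ≈ 191 kips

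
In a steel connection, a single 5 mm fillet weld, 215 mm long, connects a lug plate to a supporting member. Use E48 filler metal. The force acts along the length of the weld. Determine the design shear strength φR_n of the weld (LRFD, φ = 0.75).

E48XX → F_EXX = 480 MPa.
Effective throat t_e = 0.707 × 5 = 3.535 mm.
Total length L = 215 mm; A_we = 3.535 × 215 = 760 mm².
F_nw = 0.6 F_EXX = 0.6 × 480 = 288 MPa.
φR_n = 0.75 × 288 × 760 × 10⁻³ = 164.2 kN.

φR_n ≈ 164 kN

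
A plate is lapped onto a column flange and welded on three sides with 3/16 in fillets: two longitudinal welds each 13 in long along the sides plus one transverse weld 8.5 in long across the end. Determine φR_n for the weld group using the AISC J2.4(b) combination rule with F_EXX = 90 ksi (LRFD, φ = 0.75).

t_e = 0.707 × 0.1875 = 0.1326 in.
R_nwl = 0.6 × 90 × 0.1326 × 26 = 186.1 kip (longitudinal, 2 welds).
R_nwt = 0.6 × 90 × 0.1326 × 8.5 = 60.85 kip (transverse, base value).
(i) R_nwl + R_nwt = 247 kip; (ii) 0.85 R_nwl + 1.5 R_nwt = 249.5 kip.
R_n = max = 249.5 kip [governs: (ii)]; φR_n = 187.1 kip.

φR_n ≈ 187 kip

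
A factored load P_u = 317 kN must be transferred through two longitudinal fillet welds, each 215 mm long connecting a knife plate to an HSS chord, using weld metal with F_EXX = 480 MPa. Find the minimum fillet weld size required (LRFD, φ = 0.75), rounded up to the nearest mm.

Total weld length L = 430 mm.
Required throat t_e = P_u / (φ × 0.6 F_EXX × L) = 317 / (0.75 × 0.6 × 480 × 430 × 10⁻³) = 3.413 mm.
Required leg w = t_e / 0.707 = 4.827 mm → use 5 mm.

w = 5 mm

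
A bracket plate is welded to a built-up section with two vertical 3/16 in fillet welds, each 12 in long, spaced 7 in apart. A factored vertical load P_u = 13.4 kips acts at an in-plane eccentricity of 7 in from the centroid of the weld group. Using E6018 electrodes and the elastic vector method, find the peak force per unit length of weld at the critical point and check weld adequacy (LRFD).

f_max ≈ 1.48 kip/in; adequate

E60XX → F_EXX = 60 ksi.
Total weld length L_w = 24 in. Treat welds as unit-width lines.
Polar moment about centroid: J = 2[d³/12 + d(b/2)²] = 2[12³/12 + 12×3.5²] = 582 in³.
Direct shear f_v = P/L_w = 13.4 / 24 = 0.5583 kip/in (vertical).
Torsion M = P·e = 13.4 × 7 = 93.8 kip·in.
Critical point at (x, y) = (3.5, 6) from centroid. f_tx = M·y/J = 0.967 kip/in; f_ty = M·x/J = 0.5641 kip/in.
Resultant f_max = √[f_tx² + (f_v + f_ty)²] = √[0.967² + (0.5583 + 0.5641)²] = 1.482 kip/in.
Capacity per unit length: φr_n = 0.75 × 0.6 × 60 × (0.707 × 0.1875) = 3.579 kip/in.
1.482 ≤ 3.579 → adequate.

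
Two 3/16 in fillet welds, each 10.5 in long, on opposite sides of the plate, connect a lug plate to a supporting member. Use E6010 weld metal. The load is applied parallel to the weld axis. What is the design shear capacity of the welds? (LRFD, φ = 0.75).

E60XX → F_EXX = 60 ksi.
Effective throat t_e = 0.707 × 0.1875 = 0.1326 in.
Total length L = 21 in; A_we = 0.1326 × 21 = 2.784 in².
F_nw = 0.6 F_EXX = 0.6 × 60 = 36 ksi.
φR_n = 0.75 × 36 × 2.784 = 75.16 kip.

φR_n ≈ 75.2 kip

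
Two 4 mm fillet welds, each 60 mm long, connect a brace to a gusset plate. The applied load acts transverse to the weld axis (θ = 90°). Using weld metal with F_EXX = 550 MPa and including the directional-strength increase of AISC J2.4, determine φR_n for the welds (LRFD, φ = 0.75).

t_e = 0.707 × 4 = 2.828 mm; A_we = 2.828 × 120 = 339.4 mm².
Directional factor: 1.0 + 0.5 sin^1.5(90°) = 1.5.
F_nw = 0.6 × 550 × 1.5 = 495 MPa.
φR_n = 0.75 × 495 × 339.4 × 10⁻³ = 126 kN.

φR_n ≈ 126 kN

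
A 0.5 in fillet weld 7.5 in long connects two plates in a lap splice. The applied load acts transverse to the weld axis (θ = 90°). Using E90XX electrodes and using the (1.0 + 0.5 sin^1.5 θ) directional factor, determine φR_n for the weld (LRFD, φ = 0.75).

φR_n ≈ 161 kip

E90XX → F_EXX = 90 ksi.
t_e = 0.707 × 0.5 = 0.3535 in; A_we = 0.3535 × 7.5 = 2.651 in².
Directional factor: 1.0 + 0.5 sin^1.5(90°) = 1.5.
F_nw = 0.6 × 90 × 1.5 = 81 ksi.
φR_n = 0.75 × 81 × 2.651 = 161.1 kip.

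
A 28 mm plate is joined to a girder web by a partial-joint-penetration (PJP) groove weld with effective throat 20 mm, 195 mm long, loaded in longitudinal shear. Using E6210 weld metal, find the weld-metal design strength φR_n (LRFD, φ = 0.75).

E62XX → F_EXX = 620 MPa.
Effective throat (given) t_e = 20 mm.
A_we = 20 × 195 = 3900 mm².
F_nw = 0.6 F_EXX = 372 MPa.
φR_n = 0.75 × 372 × 3900 × 10⁻³ = 1088 kN.

φR_n ≈ 1090 kN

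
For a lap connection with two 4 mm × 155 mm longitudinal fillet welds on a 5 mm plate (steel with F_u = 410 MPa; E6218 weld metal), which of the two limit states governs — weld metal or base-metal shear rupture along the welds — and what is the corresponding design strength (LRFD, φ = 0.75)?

E62XX → F_EXX = 620 MPa.
t_e = 0.707 × 4 = 2.828 mm; L = 310 mm.
Weld metal: φR_n = 0.75 × 0.6 × 620 × 2.828 × 310 × 10⁻³ = 244.6 kN.
Base metal (shear rupture): φR_n = 0.75 × 0.6 × 410 × 5 × 310 × 10⁻³ = 286 kN.
Governing: weld metal.

φR_n ≈ 245 kN (weld metal governs)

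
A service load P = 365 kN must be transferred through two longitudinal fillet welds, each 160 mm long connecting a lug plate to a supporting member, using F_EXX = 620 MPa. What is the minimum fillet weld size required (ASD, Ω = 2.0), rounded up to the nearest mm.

Total weld length L = 320 mm.
Required throat t_e = P × Ω / (0.6 F_EXX × L) = 365 × 2.0 / (0.6 × 620 × 320 × 10⁻³) = 6.132 mm.
Required leg w = t_e / 0.707 = 8.674 mm → use 9 mm.

w = 9 mm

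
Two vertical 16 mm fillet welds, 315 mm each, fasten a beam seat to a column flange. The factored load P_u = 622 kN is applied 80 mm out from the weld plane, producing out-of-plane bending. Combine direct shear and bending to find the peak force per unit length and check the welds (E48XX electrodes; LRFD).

E48XX → F_EXX = 480 MPa.
L_w = 2 × 315 = 630 mm; section modulus (unit throat) S = 2 × L²/6 = 33080 mm².
Direct shear f_v = P/L_w = 622×10³/630 = 987.3 N/mm.
Moment M = P × e = 622×10³ × 80 = 49760000 N·mm; bending f_b = M/S = 1504 N/mm.
f_max = √(f_v² + f_b²) = √(987.3² + 1504²) = 1799 N/mm.
φr_n = 0.75 × 0.6 × 480 × (0.707 × 16) = 2443 N/mm → adequate.

f_max ≈ 1800 N/mm; adequate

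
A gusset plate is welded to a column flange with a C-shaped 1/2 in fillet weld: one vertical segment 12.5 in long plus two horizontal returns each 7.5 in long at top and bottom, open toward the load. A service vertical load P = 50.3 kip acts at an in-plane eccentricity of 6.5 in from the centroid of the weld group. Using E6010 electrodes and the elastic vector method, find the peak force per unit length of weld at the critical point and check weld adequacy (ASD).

E60XX → F_EXX = 60 ksi.
Total weld length L_w = 27.5 in. Treat welds as unit-width lines.
Centroid: x̄ = 2×7.5×3.75 / 27.5 = 2.045 in from the vertical weld.
Polar moment about centroid: J = I_x + I_y = [12.5³/12 + 2×7.5×6.25²] + [12.5×2.045² + 2(7.5³/12 + 7.5×1.705²)] = 914.9 in³.
Direct shear f_v = P/L_w = 50.3 / 27.5 = 1.829 kip/in (vertical).
Torsion M = P·e = 50.3 × 6.5 = 326.95 kip·in.
Critical point at (x, y) = (5.455, 6.25) from centroid. f_tx = M·y/J = 2.234 kip/in; f_ty = M·x/J = 1.949 kip/in.
Resultant f_max = √[f_tx² + (f_v + f_ty)²] = √[2.234² + (1.829 + 1.949)²] = 4.389 kip/in.
Capacity per unit length: r_n/Ω = (1/2.0) × 0.6 × 60 × (0.707 × 0.5) = 6.363 kip/in.
4.389 ≤ 6.363 → adequate.

f_max ≈ 4.39 kip/in; adequate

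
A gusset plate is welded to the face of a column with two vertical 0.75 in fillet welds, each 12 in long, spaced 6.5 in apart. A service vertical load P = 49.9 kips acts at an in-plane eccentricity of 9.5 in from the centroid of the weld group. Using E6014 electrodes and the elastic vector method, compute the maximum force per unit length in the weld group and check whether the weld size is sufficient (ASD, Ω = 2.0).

E60XX → F_EXX = 60 ksi.
Total weld length L_w = 24 in. Treat welds as unit-width lines.
Polar moment about centroid: J = 2[d³/12 + d(b/2)²] = 2[12³/12 + 12×3.25²] = 541.5 in³.
Direct shear f_v = P/L_w = 49.9 / 24 = 2.079 kip/in (vertical).
Torsion M = P·e = 49.9 × 9.5 = 474.05 kip·in.
Critical point at (x, y) = (3.25, 6) from centroid. f_tx = M·y/J = 5.253 kip/in; f_ty = M·x/J = 2.845 kip/in.
Resultant f_max = √[f_tx² + (f_v + f_ty)²] = √[5.253² + (2.079 + 2.845)²] = 7.2 kip/in.
Capacity per unit length: r_n/Ω = (1/2.0) × 0.6 × 60 × (0.707 × 0.75) = 9.544 kip/in.
7.2 ≤ 9.544 → adequate.

f_max ≈ 7.2 kip/in; adequate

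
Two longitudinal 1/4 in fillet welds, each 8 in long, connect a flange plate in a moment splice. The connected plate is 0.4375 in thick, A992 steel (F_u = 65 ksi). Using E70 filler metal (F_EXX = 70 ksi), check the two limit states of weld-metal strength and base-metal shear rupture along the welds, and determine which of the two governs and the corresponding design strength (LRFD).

φR_n ≈ 89.1 kips (weld metal governs)

t_e = 0.707 × 0.25 = 0.1767 in; L = 16 in.
Weld metal: φR_n = 0.75 × 0.6 × 70 × 0.1767 × 16 = 89.08 kips.
Base metal (shear rupture): φR_n = 0.75 × 0.6 × 65 × 0.4375 × 16 = 204.8 kips.
Governing: weld metal.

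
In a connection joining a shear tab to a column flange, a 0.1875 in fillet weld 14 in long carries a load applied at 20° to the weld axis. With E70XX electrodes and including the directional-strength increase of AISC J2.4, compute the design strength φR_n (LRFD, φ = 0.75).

E70XX → F_EXX = 70 ksi.
t_e = 0.707 × 0.1875 = 0.1326 in; A_we = 0.1326 × 14 = 1.856 in².
Directional factor: 1.0 + 0.5 sin^1.5(20°) = 1.1.
F_nw = 0.6 × 70 × 1.1 = 46.2 ksi.
φR_n = 0.75 × 46.2 × 1.856 = 64.31 kip.

φR_n ≈ 64.3 kip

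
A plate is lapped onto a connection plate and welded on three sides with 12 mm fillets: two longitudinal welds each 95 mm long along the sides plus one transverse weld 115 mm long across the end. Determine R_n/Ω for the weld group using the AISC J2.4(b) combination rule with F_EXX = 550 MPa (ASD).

R_n/Ω ≈ 468 kN

t_e = 0.707 × 12 = 8.484 mm.
R_nwl = 0.6 × 550 × 8.484 × 190 × 10⁻³ = 531.9 kN (longitudinal, 2 welds).
R_nwt = 0.6 × 550 × 8.484 × 115 × 10⁻³ = 322 kN (transverse, base value).
(i) R_nwl + R_nwt = 853.9 kN; (ii) 0.85 R_nwl + 1.5 R_nwt = 935.1 kN.
R_n = max = 935.1 kN [governs: (ii)]; R_n/Ω = 467.6 kN.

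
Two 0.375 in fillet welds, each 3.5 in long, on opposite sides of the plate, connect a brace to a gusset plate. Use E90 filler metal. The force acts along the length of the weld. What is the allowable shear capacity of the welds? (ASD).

E90XX → F_EXX = 90 ksi.
Effective throat t_e = 0.707 × 0.375 = 0.2651 in.
Total length L = 7 in; A_we = 0.2651 × 7 = 1.856 in².
F_nw = 0.6 F_EXX = 0.6 × 90 = 54 ksi.
R_n = 54 × 1.856 = 100.2 kip; R_n/Ω = 100.2/2.0 = 50.11 kip.

R_n/Ω ≈ 50.1 kip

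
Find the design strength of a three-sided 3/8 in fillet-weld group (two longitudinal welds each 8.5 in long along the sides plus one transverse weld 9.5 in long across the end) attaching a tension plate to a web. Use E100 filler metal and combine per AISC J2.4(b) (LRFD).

E100XX → F_EXX = 100 ksi.
t_e = 0.707 × 0.375 = 0.2651 in.
R_nwl = 0.6 × 100 × 0.2651 × 17 = 270.4 kips (longitudinal, 2 welds).
R_nwt = 0.6 × 100 × 0.2651 × 9.5 = 151.1 kips (transverse, base value).
(i) R_nwl + R_nwt = 421.5 kips; (ii) 0.85 R_nwl + 1.5 R_nwt = 456.5 kips.
R_n = max = 456.5 kips [governs: (ii)]; φR_n = 342.4 kips.

φR_n ≈ 342 kips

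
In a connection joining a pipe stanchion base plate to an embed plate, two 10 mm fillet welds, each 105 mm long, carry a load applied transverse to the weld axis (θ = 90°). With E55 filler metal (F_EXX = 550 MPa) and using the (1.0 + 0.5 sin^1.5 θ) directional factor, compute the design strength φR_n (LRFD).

t_e = 0.707 × 10 = 7.07 mm; A_we = 7.07 × 210 = 1485 mm².
Directional factor: 1.0 + 0.5 sin^1.5(90°) = 1.5.
F_nw = 0.6 × 550 × 1.5 = 495 MPa.
φR_n = 0.75 × 495 × 1485 × 10⁻³ = 551.2 kN.

φR_n ≈ 551 kN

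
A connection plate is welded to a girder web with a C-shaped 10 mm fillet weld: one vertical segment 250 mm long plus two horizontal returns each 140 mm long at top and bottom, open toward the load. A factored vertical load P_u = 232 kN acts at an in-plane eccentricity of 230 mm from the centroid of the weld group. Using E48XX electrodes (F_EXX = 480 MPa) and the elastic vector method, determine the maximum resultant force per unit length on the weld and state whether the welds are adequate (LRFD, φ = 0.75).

Total weld length L_w = 530 mm. Treat welds as unit-width lines.
Centroid: x̄ = 2×140×70 / 530 = 36.98 mm from the vertical weld.
Polar moment about centroid: J = I_x + I_y = [250³/12 + 2×140×125²] + [250×36.98² + 2(140³/12 + 140×33.02²)] = 6782000 mm³.
Direct shear f_v = P/L_w = 232×10³ / 530 = 437.7 N/mm (vertical).
Torsion M = P·e = 232×10³ × 230 = 53360000 N·mm.
Critical point at (x, y) = (103, 125) from centroid. f_tx = M·y/J = 983.5 N/mm; f_ty = M·x/J = 810.6 N/mm.
Resultant f_max = √[f_tx² + (f_v + f_ty)²] = √[983.5² + (437.7 + 810.6)²] = 1589 N/mm.
Capacity per unit length: φr_n = 0.75 × 0.6 × 480 × (0.707 × 10) = 1527 N/mm.
1589 > 1527 → NOT adequate.

f_max ≈ 1590 N/mm; NOT adequate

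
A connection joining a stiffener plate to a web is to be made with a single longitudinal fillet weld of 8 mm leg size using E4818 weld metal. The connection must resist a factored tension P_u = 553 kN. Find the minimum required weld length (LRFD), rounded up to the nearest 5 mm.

L = 455 mm

E48XX → F_EXX = 480 MPa.
Throat t_e = 0.707 × 8 = 5.656 mm.
φr_n = 0.75 × 0.6 × 480 × 5.656 × 10⁻³ = 1.222 kN/mm.
L_req = P_u / φr_n = 553 / 1.222 = 452.6 mm total.
Round up → use L = 455 mm.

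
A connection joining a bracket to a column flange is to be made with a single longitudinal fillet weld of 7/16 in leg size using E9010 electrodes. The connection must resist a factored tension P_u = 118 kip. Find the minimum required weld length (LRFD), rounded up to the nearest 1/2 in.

E90XX → F_EXX = 90 ksi.
Throat t_e = 0.707 × 0.4375 = 0.3093 in.
φr_n = 0.75 × 0.6 × 90 × 0.3093 = 12.53 kip/in.
L_req = P_u / φr_n = 118 / 12.53 = 9.42 in total.
Round up → use L = 9.5 in.

L = 9.5 in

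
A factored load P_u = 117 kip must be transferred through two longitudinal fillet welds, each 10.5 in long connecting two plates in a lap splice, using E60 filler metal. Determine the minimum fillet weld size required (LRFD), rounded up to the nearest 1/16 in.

w = 5/16 in

E60XX → F_EXX = 60 ksi.
Total weld length L = 21 in.
Required throat t_e = P_u / (φ × 0.6 F_EXX × L) = 117 / (0.75 × 0.6 × 60 × 21) = 0.2063 in.
Required leg w = t_e / 0.707 = 0.2919 in → use 5/16 in.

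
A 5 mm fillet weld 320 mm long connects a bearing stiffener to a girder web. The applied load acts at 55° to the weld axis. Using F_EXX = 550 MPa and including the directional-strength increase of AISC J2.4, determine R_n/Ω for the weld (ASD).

t_e = 0.707 × 5 = 3.535 mm; A_we = 3.535 × 320 = 1131 mm².
Directional factor: 1.0 + 0.5 sin^1.5(55°) = 1.371.
F_nw = 0.6 × 550 × 1.371 = 452.3 MPa.
R_n/Ω = (452.3 × 1131) / 2.0 × 10⁻³ = 255.8 kN.

R_n/Ω ≈ 256 kN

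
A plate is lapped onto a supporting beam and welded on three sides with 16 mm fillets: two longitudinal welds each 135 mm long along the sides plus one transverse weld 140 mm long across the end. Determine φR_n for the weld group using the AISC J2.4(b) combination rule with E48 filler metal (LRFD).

φR_n ≈ 1070 kN

E48XX → F_EXX = 480 MPa.
t_e = 0.707 × 16 = 11.31 mm.
R_nwl = 0.6 × 480 × 11.31 × 270 × 10⁻³ = 879.6 kN (longitudinal, 2 welds).
R_nwt = 0.6 × 480 × 11.31 × 140 × 10⁻³ = 456.1 kN (transverse, base value).
(i) R_nwl + R_nwt = 1336 kN; (ii) 0.85 R_nwl + 1.5 R_nwt = 1432 kN.
R_n = max = 1432 kN [governs: (ii)]; φR_n = 1074 kN.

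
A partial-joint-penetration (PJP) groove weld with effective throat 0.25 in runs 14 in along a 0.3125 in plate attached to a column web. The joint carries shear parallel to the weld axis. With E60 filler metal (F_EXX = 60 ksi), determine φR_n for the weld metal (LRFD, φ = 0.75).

Effective throat (given) t_e = 0.25 in.
A_we = 0.25 × 14 = 3.5 in².
F_nw = 0.6 F_EXX = 36 ksi.
φR_n = 0.75 × 36 × 3.5 = 94.5 kip.

φR_n ≈ 94.5 kip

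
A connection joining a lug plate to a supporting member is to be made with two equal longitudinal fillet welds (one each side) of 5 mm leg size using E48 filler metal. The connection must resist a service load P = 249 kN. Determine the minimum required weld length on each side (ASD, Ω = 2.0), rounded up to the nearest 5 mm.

L = 245 mm on each side

E48XX → F_EXX = 480 MPa.
Throat t_e = 0.707 × 5 = 3.535 mm.
r_n/Ω = (0.6 × 480 × 3.535) / 2.0 = 509 N/mm = 0.509 kN/mm.
L_req = P / (r_n/Ω) = 249 / 0.509 = 489.2 mm total.
Per side: 489.2 / 2 = 244.6 mm.
Round up → use L = 245 mm on each side.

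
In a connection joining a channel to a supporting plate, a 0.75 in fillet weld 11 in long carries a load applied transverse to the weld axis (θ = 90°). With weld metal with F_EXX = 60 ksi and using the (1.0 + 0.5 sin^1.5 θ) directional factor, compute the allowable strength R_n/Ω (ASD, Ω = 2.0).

t_e = 0.707 × 0.75 = 0.5302 in; A_we = 0.5302 × 11 = 5.833 in².
Directional factor: 1.0 + 0.5 sin^1.5(90°) = 1.5.
F_nw = 0.6 × 60 × 1.5 = 54 ksi.
R_n/Ω = (54 × 5.833) / 2.0 = 157.5 kips.

R_n/Ω ≈ 157 kips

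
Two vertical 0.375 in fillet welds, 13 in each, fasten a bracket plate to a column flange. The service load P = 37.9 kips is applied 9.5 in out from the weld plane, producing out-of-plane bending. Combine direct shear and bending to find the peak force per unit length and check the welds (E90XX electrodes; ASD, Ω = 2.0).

f_max ≈ 6.56 kip/in; adequate

E90XX → F_EXX = 90 ksi.
L_w = 2 × 13 = 26 in; section modulus (unit throat) S = 2 × L²/6 = 56.33 in².
Direct shear f_v = P/L_w = 37.9/26 = 1.458 kip/in.
Moment M = P × e = 37.9 × 9.5 = 360.05 kip·in; bending f_b = M/S = 6.391 kip/in.
f_max = √(f_v² + f_b²) = √(1.458² + 6.391²) = 6.556 kip/in.
r_n/Ω = (1/2.0) × 0.6 × 90 × (0.707 × 0.375) = 7.158 kip/in → adequate.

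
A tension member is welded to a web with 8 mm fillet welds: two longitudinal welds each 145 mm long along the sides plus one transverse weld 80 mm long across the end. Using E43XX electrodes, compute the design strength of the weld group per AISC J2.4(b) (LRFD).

E43XX → F_EXX = 430 MPa.
t_e = 0.707 × 8 = 5.656 mm.
R_nwl = 0.6 × 430 × 5.656 × 290 × 10⁻³ = 423.2 kN (longitudinal, 2 welds).
R_nwt = 0.6 × 430 × 5.656 × 80 × 10⁻³ = 116.7 kN (transverse, base value).
(i) R_nwl + R_nwt = 539.9 kN; (ii) 0.85 R_nwl + 1.5 R_nwt = 534.8 kN.
R_n = max = 539.9 kN [governs: (i)]; φR_n = 404.9 kN.

φR_n ≈ 405 kN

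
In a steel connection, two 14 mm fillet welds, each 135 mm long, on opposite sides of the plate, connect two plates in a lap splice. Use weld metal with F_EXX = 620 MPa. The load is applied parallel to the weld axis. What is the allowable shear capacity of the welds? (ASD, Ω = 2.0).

Effective throat t_e = 0.707 × 14 = 9.898 mm.
Total length L = 270 mm; A_we = 9.898 × 270 = 2672 mm².
F_nw = 0.6 F_EXX = 0.6 × 620 = 372 MPa.
R_n = 372 × 2672 × 10⁻³ = 994.2 kN; R_n/Ω = 994.2/2.0 = 497.1 kN.

R_n/Ω ≈ 497 kN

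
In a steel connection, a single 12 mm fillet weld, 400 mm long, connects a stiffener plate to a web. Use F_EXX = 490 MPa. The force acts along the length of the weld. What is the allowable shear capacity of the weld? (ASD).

Effective throat t_e = 0.707 × 12 = 8.484 mm.
Total length L = 400 mm; A_we = 8.484 × 400 = 3394 mm².
F_nw = 0.6 F_EXX = 0.6 × 490 = 294 MPa.
R_n = 294 × 3394 × 10⁻³ = 997.7 kN; R_n/Ω = 997.7/2.0 = 498.9 kN.

R_n/Ω ≈ 499 kN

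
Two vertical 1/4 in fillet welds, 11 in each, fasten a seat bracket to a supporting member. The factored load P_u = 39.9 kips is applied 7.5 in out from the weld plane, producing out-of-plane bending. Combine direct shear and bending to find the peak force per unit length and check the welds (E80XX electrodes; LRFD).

E80XX → F_EXX = 80 ksi.
L_w = 2 × 11 = 22 in; section modulus (unit throat) S = 2 × L²/6 = 40.33 in².
Direct shear f_v = P/L_w = 39.9/22 = 1.814 kip/in.
Moment M = P × e = 39.9 × 7.5 = 299.25 kip·in; bending f_b = M/S = 7.419 kip/in.
f_max = √(f_v² + f_b²) = √(1.814² + 7.419²) = 7.638 kip/in.
φr_n = 0.75 × 0.6 × 80 × (0.707 × 0.25) = 6.363 kip/in → NOT adequate.

f_max ≈ 7.64 kip/in; NOT adequate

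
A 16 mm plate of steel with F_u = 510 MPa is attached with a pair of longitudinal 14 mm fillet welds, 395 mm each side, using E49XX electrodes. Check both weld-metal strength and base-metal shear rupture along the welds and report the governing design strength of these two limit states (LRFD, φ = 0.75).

φR_n ≈ 1720 kN (weld metal governs)

E49XX → F_EXX = 490 MPa.
t_e = 0.707 × 14 = 9.898 mm; L = 790 mm.
Weld metal: φR_n = 0.75 × 0.6 × 490 × 9.898 × 790 × 10⁻³ = 1724 kN.
Base metal (shear rupture): φR_n = 0.75 × 0.6 × 510 × 16 × 790 × 10⁻³ = 2901 kN.
Governing: weld metal.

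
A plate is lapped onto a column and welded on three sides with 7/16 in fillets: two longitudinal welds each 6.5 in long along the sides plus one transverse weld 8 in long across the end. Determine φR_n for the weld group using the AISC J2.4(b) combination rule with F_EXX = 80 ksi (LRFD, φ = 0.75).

φR_n ≈ 257 kip

t_e = 0.707 × 0.4375 = 0.3093 in.
R_nwl = 0.6 × 80 × 0.3093 × 13 = 193 kip (longitudinal, 2 welds).
R_nwt = 0.6 × 80 × 0.3093 × 8 = 118.8 kip (transverse, base value).
(i) R_nwl + R_nwt = 311.8 kip; (ii) 0.85 R_nwl + 1.5 R_nwt = 342.2 kip.
R_n = max = 342.2 kip [governs: (ii)]; φR_n = 256.7 kip.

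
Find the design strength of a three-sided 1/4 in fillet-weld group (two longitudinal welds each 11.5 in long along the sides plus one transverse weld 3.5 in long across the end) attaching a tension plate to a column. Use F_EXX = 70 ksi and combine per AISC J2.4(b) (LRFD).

φR_n ≈ 148 kips

t_e = 0.707 × 0.25 = 0.1767 in.
R_nwl = 0.6 × 70 × 0.1767 × 23 = 170.7 kips (longitudinal, 2 welds).
R_nwt = 0.6 × 70 × 0.1767 × 3.5 = 25.98 kips (transverse, base value).
(i) R_nwl + R_nwt = 196.7 kips; (ii) 0.85 R_nwl + 1.5 R_nwt = 184.1 kips.
R_n = max = 196.7 kips [governs: (i)]; φR_n = 147.5 kips.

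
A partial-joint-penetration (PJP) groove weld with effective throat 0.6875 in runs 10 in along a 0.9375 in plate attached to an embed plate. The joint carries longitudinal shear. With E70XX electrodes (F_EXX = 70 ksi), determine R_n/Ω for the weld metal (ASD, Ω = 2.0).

R_n/Ω ≈ 144 kips

Effective throat (given) t_e = 0.6875 in.
A_we = 0.6875 × 10 = 6.875 in².
F_nw = 0.6 F_EXX = 42 ksi.
R_n/Ω = (42 × 6.875) / 2.0 = 144.4 kips.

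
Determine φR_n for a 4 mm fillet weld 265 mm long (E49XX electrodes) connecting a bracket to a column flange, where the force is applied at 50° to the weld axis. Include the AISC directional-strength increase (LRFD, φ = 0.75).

φR_n ≈ 221 kN

E49XX → F_EXX = 490 MPa.
t_e = 0.707 × 4 = 2.828 mm; A_we = 2.828 × 265 = 749.4 mm².
Directional factor: 1.0 + 0.5 sin^1.5(50°) = 1.335.
F_nw = 0.6 × 490 × 1.335 = 392.6 MPa.
φR_n = 0.75 × 392.6 × 749.4 × 10⁻³ = 220.6 kN.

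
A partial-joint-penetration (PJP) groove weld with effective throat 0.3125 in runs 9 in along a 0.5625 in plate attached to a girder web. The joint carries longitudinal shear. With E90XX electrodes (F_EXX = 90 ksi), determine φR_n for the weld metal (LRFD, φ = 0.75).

φR_n ≈ 114 kips

Effective throat (given) t_e = 0.3125 in.
A_we = 0.3125 × 9 = 2.812 in².
F_nw = 0.6 F_EXX = 54 ksi.
φR_n = 0.75 × 54 × 2.812 = 113.9 kips.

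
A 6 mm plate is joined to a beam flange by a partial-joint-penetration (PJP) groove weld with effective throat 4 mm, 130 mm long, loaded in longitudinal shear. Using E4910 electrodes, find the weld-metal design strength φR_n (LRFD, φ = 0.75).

E49XX → F_EXX = 490 MPa.
Effective throat (given) t_e = 4 mm.
A_we = 4 × 130 = 520 mm².
F_nw = 0.6 F_EXX = 294 MPa.
φR_n = 0.75 × 294 × 520 × 10⁻³ = 114.7 kN.

φR_n ≈ 115 kN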